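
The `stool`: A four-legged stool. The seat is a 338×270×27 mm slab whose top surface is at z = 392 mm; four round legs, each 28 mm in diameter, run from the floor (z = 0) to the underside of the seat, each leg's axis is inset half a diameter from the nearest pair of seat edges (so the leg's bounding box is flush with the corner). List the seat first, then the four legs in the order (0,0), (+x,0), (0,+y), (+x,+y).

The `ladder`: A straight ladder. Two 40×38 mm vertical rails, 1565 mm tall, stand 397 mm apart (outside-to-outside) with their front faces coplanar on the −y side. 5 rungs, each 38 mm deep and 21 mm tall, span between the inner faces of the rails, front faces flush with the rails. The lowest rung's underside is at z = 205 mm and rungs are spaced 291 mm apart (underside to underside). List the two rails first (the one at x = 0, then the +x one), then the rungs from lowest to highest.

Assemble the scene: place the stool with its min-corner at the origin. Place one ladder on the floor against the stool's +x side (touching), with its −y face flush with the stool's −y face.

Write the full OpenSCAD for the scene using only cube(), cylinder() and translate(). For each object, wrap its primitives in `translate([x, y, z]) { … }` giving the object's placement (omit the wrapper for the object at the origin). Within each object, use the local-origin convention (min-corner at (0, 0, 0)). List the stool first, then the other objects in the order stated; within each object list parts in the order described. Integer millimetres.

translate([0, 0, 365]) cube([338, 270, 27]);
translate([14, 14, 0]) cylinder(h = 365, r = 14);
translate([324, 14, 0]) cylinder(h = 365, r = 14);
translate([14, 256, 0]) cylinder(h = 365, r = 14);
translate([324, 256, 0]) cylinder(h = 365, r = 14);
translate([338, 0, 0]) {
  cube([40, 38, 1565]);
  translate([357, 0, 0]) cube([40, 38, 1565]);
  translate([40, 0, 205]) cube([317, 38, 21]);
  translate([40, 0, 496]) cube([317, 38, 21]);
  translate([40, 0, 787]) cube([317, 38, 21]);
  translate([40, 0, 1078]) cube([317, 38, 21]);
  translate([40, 0, 1369]) cube([317, 38, 21]);
}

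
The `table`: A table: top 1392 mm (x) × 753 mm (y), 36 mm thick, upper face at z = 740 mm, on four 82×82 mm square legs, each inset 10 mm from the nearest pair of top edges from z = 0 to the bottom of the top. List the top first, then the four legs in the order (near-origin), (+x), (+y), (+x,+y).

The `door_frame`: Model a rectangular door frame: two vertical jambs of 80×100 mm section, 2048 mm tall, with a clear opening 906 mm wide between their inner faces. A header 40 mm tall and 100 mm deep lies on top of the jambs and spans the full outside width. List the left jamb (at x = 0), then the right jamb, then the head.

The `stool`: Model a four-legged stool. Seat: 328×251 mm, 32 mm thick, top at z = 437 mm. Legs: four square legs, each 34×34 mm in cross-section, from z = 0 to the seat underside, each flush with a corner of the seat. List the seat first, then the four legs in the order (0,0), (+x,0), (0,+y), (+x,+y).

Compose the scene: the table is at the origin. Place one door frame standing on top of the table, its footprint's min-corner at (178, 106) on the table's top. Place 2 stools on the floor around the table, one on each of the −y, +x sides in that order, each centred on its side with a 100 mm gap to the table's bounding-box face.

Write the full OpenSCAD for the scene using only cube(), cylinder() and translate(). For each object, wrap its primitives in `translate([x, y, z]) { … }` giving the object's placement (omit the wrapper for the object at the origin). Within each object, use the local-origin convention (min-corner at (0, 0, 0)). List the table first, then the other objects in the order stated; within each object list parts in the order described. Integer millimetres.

translate([0, 0, 704]) cube([1392, 753, 36]);
translate([10, 10, 0]) cube([82, 82, 704]);
translate([1300, 10, 0]) cube([82, 82, 704]);
translate([10, 661, 0]) cube([82, 82, 704]);
translate([1300, 661, 0]) cube([82, 82, 704]);
translate([178, 106, 740]) {
  cube([80, 100, 2048]);
  translate([986, 0, 0]) cube([80, 100, 2048]);
  translate([0, 0, 2048]) cube([1066, 100, 40]);
}
translate([532, -351, 0]) {
  translate([0, 0, 405]) cube([328, 251, 32]);
  cube([34, 34, 405]);
  translate([294, 0, 0]) cube([34, 34, 405]);
  translate([0, 217, 0]) cube([34, 34, 405]);
  translate([294, 217, 0]) cube([34, 34, 405]);
}
translate([1492, 251, 0]) {
  translate([0, 0, 405]) cube([328, 251, 32]);
  cube([34, 34, 405]);
  translate([294, 0, 0]) cube([34, 34, 405]);
  translate([0, 217, 0]) cube([34, 34, 405]);
  translate([294, 217, 0]) cube([34, 34, 405]);
}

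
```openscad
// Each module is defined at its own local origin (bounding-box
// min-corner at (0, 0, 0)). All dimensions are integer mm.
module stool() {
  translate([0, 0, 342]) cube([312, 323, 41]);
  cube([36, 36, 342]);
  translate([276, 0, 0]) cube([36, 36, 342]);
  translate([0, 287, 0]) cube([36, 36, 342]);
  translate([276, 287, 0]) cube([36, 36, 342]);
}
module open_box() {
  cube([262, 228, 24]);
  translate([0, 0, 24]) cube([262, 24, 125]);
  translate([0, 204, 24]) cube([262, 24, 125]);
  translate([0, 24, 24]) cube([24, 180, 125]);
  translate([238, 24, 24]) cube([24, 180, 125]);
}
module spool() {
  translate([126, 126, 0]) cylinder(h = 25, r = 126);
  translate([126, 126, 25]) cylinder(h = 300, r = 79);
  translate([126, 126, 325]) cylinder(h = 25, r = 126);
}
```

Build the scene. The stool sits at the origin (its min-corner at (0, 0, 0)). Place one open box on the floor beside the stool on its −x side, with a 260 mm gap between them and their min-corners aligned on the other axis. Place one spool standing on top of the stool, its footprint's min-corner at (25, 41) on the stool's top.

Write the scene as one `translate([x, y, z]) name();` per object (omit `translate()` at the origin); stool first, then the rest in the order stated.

stool();
translate([-522, 0, 0]) open_box();
translate([25, 41, 383]) spool();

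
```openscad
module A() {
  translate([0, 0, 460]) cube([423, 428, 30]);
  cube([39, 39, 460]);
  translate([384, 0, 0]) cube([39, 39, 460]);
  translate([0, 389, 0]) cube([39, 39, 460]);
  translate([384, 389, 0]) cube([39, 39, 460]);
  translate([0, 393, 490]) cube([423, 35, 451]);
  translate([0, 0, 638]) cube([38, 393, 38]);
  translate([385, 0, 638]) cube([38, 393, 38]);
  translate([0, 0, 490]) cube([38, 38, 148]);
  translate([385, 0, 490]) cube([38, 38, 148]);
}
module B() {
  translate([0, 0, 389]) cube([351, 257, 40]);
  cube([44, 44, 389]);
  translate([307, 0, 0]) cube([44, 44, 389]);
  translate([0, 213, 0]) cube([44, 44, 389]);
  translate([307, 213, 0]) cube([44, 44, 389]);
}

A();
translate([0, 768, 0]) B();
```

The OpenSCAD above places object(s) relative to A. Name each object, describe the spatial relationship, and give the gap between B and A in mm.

A is a chair. B is a stool. The stool is on the floor beside the chair on its +y side. The gap between the stool and the chair is 340 mm.

The stool's nearest face is 340 mm from the chair's +y face.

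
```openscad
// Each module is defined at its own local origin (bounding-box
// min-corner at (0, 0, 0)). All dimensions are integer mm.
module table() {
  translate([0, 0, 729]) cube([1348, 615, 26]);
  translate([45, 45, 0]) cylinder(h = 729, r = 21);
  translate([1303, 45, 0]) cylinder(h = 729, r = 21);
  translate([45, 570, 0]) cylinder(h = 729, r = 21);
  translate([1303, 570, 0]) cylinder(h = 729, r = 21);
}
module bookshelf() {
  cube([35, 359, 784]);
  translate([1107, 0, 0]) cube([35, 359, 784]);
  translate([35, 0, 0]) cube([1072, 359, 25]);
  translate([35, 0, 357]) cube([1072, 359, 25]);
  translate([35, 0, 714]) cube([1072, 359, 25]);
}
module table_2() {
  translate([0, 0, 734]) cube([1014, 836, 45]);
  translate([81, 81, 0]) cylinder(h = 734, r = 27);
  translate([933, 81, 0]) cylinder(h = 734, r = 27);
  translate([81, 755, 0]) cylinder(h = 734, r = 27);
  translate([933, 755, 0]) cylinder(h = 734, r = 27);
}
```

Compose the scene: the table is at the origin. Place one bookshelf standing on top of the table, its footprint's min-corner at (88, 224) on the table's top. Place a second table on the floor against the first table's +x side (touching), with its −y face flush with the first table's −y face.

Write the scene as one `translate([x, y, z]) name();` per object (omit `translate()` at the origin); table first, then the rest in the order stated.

table();
translate([88, 224, 755]) bookshelf();
translate([1348, 0, 0]) table_2();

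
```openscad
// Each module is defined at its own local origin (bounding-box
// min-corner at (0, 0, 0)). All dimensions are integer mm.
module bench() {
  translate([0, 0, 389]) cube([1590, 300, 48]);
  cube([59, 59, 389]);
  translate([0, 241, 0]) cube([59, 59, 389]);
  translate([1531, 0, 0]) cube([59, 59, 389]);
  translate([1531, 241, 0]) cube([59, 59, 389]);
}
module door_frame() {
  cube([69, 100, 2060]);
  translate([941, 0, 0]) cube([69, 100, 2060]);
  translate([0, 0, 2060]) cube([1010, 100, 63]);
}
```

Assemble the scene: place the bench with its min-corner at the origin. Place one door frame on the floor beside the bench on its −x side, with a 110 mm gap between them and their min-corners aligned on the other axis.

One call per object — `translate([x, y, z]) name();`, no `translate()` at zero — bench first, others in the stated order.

bench();
translate([-1120, 0, 0]) door_frame();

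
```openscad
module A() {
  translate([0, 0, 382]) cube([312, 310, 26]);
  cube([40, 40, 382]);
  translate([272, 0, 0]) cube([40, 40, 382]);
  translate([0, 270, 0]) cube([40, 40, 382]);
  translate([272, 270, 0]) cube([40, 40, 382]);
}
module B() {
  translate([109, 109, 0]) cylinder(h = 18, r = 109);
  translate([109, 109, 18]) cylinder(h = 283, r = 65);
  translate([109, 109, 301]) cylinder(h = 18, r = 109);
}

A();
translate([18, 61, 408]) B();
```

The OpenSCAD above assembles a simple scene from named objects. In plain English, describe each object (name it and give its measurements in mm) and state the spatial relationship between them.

A is a simple wooden stool: a rectangular seat 312 mm (x) by 310 mm (y), 26 mm thick, top face at z = 408 mm, on four square legs, each 40×40 mm in cross-section. The legs rest on z = 0, each flush with a corner of the seat.

B is a spool: two coaxial disc flanges of radius 109 mm and thickness 18 mm, joined by a core cylinder of radius 65 mm and height 283 mm. The lower flange rests on z = 0 and the three cylinders share a vertical axis.

The spool is on top of the stool.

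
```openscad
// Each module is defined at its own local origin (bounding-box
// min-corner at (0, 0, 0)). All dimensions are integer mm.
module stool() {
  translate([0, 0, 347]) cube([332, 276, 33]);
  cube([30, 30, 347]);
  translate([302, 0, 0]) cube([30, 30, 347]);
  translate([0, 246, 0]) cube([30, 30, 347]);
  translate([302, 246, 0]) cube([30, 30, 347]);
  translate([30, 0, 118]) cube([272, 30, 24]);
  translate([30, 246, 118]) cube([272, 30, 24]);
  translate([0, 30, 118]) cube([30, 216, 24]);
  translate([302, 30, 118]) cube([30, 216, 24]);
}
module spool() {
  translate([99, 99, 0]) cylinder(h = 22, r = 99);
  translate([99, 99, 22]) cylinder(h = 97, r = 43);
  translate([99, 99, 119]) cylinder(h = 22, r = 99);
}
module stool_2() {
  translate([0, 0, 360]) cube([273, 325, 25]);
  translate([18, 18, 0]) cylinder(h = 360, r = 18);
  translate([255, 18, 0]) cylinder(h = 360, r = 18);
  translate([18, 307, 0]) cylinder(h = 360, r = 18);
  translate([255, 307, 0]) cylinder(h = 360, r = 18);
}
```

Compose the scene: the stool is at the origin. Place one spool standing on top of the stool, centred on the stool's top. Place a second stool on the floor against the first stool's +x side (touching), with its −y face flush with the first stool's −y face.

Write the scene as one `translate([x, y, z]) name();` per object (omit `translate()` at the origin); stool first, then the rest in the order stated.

stool();
translate([67, 39, 380]) spool();
translate([332, 0, 0]) stool_2();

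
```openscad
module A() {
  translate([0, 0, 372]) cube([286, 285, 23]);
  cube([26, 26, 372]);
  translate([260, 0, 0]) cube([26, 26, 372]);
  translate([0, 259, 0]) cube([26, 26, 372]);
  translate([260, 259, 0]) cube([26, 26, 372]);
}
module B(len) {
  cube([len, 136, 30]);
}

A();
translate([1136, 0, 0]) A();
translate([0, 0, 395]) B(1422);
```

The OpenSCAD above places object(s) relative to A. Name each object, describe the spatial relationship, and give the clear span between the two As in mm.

Second stool starts at x = 1136; first ends at x = 286; clear span = 1136 − 286 = 850 mm.

A is a stool. B is a beam. A beam spans the tops of two stools. The clear span between the two stools is 850 mm.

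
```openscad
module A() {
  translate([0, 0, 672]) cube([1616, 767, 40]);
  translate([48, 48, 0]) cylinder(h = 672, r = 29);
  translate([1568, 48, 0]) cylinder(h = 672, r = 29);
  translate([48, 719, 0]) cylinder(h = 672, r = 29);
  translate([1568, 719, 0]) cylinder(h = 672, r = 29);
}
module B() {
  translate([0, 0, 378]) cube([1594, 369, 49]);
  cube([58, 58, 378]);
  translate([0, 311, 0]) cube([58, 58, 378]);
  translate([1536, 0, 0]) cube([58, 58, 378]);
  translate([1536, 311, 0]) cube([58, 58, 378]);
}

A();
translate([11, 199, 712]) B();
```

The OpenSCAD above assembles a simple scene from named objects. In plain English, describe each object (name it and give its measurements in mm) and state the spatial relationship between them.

A is a rectangular dining table. The top is 1616×767×40 mm with its upper surface at z = 712 mm. It stands on four round legs of 58 mm diameter, each leg's bounding box inset 19 mm from the nearest pair of top edges, running from the floor to the underside of the top.

B is a long wooden bench with a 1594 mm (x) × 369 mm (y) seat, 49 mm thick, its top surface 427 mm above the floor. Four 58 mm square legs at the seat corners, flush with the edges, run from z = 0 to the seat underside.

The bench is on top of the table, centred.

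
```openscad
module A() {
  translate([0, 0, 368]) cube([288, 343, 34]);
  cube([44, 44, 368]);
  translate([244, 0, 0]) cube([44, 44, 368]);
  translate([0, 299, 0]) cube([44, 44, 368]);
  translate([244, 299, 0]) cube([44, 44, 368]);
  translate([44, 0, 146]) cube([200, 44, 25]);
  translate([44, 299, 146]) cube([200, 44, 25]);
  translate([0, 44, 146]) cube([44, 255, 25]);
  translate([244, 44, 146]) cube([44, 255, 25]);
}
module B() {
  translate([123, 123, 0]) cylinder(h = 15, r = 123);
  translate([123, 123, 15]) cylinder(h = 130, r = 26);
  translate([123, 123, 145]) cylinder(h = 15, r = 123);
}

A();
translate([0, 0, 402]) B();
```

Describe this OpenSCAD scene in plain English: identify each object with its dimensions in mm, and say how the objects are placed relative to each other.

A is a simple wooden stool: a rectangular seat 288 mm (x) by 343 mm (y), 34 mm thick, top face at z = 402 mm, on four square legs, each 44×44 mm in cross-section. The legs rest on z = 0, each flush with a corner of the seat. Four stretchers, 44 mm wide and 25 mm tall, connect adjacent legs with their undersides at z = 146 mm, each running between the inner faces of the legs it joins and aligned with the legs' outer faces on the other axis.

B is a spool: two coaxial disc flanges of radius 123 mm and thickness 15 mm, joined by a core cylinder of radius 26 mm and height 130 mm. The lower flange rests on z = 0 and the three cylinders share a vertical axis.

The spool is on top of the stool.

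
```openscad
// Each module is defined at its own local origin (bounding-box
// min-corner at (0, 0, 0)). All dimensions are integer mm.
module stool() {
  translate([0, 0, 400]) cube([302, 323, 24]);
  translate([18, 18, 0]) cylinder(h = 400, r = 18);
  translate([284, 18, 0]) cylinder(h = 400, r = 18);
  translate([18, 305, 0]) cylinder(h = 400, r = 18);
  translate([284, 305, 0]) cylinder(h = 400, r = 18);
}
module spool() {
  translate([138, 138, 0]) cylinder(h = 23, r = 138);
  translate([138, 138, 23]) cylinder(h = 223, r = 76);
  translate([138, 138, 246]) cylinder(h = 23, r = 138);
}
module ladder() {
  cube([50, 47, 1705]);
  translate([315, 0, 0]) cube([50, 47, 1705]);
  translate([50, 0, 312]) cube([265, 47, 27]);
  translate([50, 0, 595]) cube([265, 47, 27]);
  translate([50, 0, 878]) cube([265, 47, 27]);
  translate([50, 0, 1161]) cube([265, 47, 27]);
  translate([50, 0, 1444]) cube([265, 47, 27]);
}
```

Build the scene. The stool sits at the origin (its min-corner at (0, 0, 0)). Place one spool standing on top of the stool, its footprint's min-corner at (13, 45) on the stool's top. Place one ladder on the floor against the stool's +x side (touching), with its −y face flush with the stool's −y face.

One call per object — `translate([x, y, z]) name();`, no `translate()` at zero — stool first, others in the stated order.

stool();
translate([13, 45, 424]) spool();
translate([302, 0, 0]) ladder();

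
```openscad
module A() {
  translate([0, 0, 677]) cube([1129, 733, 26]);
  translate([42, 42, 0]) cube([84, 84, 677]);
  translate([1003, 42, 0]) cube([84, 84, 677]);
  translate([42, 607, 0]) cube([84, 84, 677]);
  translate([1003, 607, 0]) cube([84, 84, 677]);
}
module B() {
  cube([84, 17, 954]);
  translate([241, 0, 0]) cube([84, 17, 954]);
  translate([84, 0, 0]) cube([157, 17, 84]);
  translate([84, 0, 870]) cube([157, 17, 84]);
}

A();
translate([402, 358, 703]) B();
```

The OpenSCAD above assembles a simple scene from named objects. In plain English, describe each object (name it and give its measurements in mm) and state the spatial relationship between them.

A is a table: top 1129 mm (x) × 733 mm (y), 26 mm thick, upper face at z = 703 mm, on four 84×84 mm square legs, each inset 42 mm from the nearest pair of top edges, running from z = 0 to the bottom of the top.

B is a picture frame with a 157×786 mm rectangular opening (x by z) and a uniform 84 mm border on every side. Frame depth is 17 mm along y. It is built from two vertical stiles running the full outside height and two horizontal rails spanning the gap between the stiles.

The picture frame is on top of the table, centred.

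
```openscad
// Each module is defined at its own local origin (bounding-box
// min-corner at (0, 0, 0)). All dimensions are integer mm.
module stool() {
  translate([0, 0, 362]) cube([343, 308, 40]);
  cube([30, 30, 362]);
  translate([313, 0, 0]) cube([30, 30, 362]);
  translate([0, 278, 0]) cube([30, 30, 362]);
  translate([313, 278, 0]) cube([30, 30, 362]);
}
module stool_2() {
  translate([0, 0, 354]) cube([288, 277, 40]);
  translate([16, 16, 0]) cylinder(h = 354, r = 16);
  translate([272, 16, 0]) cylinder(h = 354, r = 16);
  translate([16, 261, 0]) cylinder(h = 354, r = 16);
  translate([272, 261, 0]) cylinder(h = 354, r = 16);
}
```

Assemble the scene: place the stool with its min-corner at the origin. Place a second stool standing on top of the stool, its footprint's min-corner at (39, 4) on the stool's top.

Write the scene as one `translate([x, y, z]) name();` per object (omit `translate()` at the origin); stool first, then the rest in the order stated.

stool();
translate([39, 4, 402]) stool_2();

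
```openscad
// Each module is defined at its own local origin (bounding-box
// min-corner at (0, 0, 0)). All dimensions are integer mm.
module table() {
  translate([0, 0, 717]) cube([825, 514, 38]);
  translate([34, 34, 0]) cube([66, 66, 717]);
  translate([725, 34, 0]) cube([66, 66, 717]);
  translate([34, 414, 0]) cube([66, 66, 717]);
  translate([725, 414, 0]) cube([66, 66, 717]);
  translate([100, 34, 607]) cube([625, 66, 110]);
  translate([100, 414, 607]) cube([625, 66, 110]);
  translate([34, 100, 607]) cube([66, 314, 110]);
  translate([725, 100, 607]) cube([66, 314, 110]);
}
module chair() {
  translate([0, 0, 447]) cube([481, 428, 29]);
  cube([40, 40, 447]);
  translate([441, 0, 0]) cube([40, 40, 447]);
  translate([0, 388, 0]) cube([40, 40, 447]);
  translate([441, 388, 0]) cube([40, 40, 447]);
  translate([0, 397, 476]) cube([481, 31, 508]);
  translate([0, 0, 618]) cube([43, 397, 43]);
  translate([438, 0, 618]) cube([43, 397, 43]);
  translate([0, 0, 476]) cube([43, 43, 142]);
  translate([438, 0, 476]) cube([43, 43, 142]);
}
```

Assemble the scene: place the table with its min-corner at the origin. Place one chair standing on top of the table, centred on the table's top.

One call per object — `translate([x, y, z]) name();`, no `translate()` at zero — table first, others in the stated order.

table();
translate([172, 43, 755]) chair();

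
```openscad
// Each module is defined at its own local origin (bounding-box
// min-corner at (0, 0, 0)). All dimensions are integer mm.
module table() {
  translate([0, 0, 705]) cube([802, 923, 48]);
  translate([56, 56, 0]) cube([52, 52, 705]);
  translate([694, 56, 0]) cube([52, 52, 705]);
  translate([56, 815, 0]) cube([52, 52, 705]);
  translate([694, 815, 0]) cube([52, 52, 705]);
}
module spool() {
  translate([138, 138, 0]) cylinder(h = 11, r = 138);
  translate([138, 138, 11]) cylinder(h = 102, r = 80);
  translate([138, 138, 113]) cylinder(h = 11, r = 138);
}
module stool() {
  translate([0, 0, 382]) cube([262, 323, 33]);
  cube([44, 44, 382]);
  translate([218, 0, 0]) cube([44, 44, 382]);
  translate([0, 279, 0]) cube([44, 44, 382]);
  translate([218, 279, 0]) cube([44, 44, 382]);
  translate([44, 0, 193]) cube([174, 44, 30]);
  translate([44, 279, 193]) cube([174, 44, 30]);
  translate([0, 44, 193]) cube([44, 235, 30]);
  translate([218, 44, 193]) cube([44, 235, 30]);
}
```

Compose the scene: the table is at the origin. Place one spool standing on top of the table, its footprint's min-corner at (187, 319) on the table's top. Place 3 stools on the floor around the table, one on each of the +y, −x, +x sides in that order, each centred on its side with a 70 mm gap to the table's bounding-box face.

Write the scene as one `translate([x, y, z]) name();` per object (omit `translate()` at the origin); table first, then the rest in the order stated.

table();
translate([187, 319, 753]) spool();
translate([270, 993, 0]) stool();
translate([-332, 300, 0]) stool();
translate([872, 300, 0]) stool();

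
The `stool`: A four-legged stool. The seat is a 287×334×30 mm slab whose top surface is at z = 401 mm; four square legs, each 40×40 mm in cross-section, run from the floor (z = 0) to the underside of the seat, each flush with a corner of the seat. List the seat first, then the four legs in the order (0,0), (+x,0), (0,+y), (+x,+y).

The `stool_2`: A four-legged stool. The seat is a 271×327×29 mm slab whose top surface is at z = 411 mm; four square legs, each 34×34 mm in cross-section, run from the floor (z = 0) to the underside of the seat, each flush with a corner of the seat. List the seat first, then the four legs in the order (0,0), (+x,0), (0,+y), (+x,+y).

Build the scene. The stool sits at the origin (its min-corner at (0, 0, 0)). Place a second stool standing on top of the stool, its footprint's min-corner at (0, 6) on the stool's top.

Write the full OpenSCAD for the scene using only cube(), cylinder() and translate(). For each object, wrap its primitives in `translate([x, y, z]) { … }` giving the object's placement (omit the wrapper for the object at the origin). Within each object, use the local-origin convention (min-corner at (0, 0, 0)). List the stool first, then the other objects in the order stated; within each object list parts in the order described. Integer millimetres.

translate([0, 0, 371]) cube([287, 334, 30]);
cube([40, 40, 371]);
translate([247, 0, 0]) cube([40, 40, 371]);
translate([0, 294, 0]) cube([40, 40, 371]);
translate([247, 294, 0]) cube([40, 40, 371]);
translate([0, 6, 401]) {
  translate([0, 0, 382]) cube([271, 327, 29]);
  cube([34, 34, 382]);
  translate([237, 0, 0]) cube([34, 34, 382]);
  translate([0, 293, 0]) cube([34, 34, 382]);
  translate([237, 293, 0]) cube([34, 34, 382]);
}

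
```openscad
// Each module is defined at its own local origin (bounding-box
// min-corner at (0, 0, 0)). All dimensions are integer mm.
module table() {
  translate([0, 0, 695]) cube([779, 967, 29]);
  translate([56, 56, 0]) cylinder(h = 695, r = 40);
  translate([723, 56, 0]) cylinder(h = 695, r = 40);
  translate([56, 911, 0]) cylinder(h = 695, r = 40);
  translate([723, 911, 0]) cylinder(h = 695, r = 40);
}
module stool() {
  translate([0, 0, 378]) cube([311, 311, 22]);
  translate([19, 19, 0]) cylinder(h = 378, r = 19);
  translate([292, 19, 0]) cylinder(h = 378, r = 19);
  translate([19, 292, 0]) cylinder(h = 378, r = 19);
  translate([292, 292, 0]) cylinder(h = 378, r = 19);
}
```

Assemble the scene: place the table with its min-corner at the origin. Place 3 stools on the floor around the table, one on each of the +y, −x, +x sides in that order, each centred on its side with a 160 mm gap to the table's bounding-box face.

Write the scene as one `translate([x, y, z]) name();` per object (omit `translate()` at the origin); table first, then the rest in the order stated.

table();
translate([234, 1127, 0]) stool();
translate([-471, 328, 0]) stool();
translate([939, 328, 0]) stool();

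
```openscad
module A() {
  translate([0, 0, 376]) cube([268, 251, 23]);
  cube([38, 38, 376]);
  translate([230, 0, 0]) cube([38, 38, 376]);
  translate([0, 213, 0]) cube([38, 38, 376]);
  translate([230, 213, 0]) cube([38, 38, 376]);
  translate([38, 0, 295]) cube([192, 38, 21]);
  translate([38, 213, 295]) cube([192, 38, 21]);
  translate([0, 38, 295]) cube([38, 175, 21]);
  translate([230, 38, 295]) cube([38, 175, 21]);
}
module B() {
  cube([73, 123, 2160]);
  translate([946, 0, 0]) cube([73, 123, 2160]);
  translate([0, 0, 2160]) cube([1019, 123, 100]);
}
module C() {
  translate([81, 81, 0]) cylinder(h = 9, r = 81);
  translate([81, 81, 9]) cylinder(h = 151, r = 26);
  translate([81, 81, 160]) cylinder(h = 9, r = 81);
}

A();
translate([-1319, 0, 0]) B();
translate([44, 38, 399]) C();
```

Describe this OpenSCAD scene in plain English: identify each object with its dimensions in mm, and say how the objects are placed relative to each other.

A is a simple wooden stool: a rectangular seat 268 mm (x) by 251 mm (y), 23 mm thick, top face at z = 399 mm, on four square legs, each 38×38 mm in cross-section. The legs rest on z = 0, each flush with a corner of the seat. Four stretchers, 38 mm wide and 21 mm tall, connect adjacent legs with their undersides at z = 295 mm, each running between the inner faces of the legs it joins and aligned with the legs' outer faces on the other axis.

B is a door frame. The clear opening is 873 mm wide and 2160 mm high. Two 73 mm wide jambs, 123 mm deep, stand either side of the opening from the floor to the top of the opening. A 100 mm thick head sits across the top of both jambs, spanning the full outside width of the frame.

C is a spool: two coaxial disc flanges of radius 81 mm and thickness 9 mm, joined by a core cylinder of radius 26 mm and height 151 mm. The lower flange rests on z = 0 and the three cylinders share a vertical axis.

The door frame is on the floor beside the stool on its −x side. The spool is on top of the stool.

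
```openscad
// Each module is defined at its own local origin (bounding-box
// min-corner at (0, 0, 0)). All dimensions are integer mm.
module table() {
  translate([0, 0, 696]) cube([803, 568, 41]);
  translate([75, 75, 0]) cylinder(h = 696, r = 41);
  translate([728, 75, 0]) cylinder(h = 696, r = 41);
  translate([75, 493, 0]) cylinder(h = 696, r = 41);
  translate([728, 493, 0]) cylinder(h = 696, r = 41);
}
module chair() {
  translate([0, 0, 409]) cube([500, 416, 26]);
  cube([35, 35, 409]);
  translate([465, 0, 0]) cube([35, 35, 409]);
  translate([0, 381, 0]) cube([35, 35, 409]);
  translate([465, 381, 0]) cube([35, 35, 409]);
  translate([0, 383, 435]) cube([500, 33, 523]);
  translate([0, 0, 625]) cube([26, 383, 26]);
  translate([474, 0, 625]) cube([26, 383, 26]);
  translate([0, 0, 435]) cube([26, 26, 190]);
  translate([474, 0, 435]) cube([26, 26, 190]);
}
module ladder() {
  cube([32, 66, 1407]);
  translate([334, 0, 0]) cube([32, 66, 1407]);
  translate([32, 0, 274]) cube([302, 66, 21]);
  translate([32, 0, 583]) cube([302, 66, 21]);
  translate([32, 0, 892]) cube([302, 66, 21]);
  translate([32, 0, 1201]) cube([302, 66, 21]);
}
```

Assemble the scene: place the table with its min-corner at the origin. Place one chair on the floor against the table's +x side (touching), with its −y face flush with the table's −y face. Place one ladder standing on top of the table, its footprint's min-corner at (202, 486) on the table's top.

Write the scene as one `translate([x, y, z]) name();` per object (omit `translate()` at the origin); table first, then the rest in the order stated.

table();
translate([803, 0, 0]) chair();
translate([202, 486, 737]) ladder();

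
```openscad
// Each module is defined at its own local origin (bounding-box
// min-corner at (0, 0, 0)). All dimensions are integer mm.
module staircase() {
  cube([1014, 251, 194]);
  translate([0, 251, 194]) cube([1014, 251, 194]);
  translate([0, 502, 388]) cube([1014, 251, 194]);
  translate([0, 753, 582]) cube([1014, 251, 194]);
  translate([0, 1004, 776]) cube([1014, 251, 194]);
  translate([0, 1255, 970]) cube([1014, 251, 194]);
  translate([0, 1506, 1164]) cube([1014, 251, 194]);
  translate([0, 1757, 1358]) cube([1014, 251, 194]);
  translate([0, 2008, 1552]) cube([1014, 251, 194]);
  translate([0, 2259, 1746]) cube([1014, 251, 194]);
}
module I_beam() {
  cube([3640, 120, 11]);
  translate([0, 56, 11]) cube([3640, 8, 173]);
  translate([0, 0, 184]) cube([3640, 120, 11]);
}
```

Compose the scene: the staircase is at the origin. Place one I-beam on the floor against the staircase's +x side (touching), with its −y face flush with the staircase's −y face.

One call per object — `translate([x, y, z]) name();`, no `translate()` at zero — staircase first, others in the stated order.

staircase();
translate([1014, 0, 0]) I_beam();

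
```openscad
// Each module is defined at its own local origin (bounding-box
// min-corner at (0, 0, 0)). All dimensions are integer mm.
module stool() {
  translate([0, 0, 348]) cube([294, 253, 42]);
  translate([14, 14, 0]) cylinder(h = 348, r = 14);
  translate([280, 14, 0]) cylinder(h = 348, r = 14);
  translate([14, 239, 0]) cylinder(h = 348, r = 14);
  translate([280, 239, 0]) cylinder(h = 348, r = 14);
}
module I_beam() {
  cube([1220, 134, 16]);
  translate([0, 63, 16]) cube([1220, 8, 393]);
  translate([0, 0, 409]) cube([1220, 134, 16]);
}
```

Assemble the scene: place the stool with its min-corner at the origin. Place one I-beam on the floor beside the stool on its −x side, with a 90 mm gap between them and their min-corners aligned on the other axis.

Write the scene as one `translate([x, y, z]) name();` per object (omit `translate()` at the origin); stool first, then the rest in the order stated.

stool();
translate([-1310, 0, 0]) I_beam();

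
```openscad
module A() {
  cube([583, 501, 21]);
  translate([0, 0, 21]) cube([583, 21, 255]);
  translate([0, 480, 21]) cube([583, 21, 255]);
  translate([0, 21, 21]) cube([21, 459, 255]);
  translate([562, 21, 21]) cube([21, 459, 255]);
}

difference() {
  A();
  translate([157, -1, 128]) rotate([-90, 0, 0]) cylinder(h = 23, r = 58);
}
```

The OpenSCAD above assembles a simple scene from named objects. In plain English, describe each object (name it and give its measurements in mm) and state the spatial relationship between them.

A is an open-topped rectangular box: outside dimensions 583×501×276 mm, with a uniform wall and base thickness of 21 mm. The base is a full 583×501 slab on the floor; four walls sit on top of the base. The front and back walls (the −y and +y sides) span the full width; the two side walls fit between them.

The open box has a circular hole of radius 58 mm through its front wall, centred at (x = 157, z = 128).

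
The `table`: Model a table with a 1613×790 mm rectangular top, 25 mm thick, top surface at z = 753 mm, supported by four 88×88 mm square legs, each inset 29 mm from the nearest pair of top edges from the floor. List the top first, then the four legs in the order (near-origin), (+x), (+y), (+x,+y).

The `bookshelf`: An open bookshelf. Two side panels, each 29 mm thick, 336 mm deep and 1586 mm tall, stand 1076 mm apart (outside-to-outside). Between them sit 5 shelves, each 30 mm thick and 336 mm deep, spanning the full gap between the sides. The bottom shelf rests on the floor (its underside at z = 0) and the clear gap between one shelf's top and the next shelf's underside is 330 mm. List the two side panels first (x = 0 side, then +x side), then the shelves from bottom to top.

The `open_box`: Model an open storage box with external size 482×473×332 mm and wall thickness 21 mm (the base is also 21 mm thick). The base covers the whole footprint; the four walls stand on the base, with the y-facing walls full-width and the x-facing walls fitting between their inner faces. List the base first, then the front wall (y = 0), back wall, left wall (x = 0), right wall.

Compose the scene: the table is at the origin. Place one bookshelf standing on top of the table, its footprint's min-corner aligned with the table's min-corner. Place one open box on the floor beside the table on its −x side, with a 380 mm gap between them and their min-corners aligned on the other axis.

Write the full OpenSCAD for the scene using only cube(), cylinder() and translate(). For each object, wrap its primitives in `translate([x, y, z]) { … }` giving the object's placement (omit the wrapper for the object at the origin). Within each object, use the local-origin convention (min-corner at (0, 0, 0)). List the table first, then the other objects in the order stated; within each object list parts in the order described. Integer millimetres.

translate([0, 0, 728]) cube([1613, 790, 25]);
translate([29, 29, 0]) cube([88, 88, 728]);
translate([1496, 29, 0]) cube([88, 88, 728]);
translate([29, 673, 0]) cube([88, 88, 728]);
translate([1496, 673, 0]) cube([88, 88, 728]);
translate([0, 0, 753]) {
  cube([29, 336, 1586]);
  translate([1047, 0, 0]) cube([29, 336, 1586]);
  translate([29, 0, 0]) cube([1018, 336, 30]);
  translate([29, 0, 360]) cube([1018, 336, 30]);
  translate([29, 0, 720]) cube([1018, 336, 30]);
  translate([29, 0, 1080]) cube([1018, 336, 30]);
  translate([29, 0, 1440]) cube([1018, 336, 30]);
}
translate([-862, 0, 0]) {
  cube([482, 473, 21]);
  translate([0, 0, 21]) cube([482, 21, 311]);
  translate([0, 452, 21]) cube([482, 21, 311]);
  translate([0, 21, 21]) cube([21, 431, 311]);
  translate([461, 21, 21]) cube([21, 431, 311]);
}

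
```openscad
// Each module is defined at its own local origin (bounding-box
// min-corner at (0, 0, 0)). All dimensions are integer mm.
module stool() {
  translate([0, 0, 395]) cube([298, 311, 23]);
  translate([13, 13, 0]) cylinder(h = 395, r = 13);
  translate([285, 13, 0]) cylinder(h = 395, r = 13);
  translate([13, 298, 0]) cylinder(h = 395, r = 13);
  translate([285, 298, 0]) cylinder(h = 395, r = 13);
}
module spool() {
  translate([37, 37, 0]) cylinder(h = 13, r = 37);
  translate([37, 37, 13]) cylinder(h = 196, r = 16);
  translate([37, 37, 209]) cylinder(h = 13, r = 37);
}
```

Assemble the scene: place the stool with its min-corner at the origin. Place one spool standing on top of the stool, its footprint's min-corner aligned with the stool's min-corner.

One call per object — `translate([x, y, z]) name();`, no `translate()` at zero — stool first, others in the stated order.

stool();
translate([0, 0, 418]) spool();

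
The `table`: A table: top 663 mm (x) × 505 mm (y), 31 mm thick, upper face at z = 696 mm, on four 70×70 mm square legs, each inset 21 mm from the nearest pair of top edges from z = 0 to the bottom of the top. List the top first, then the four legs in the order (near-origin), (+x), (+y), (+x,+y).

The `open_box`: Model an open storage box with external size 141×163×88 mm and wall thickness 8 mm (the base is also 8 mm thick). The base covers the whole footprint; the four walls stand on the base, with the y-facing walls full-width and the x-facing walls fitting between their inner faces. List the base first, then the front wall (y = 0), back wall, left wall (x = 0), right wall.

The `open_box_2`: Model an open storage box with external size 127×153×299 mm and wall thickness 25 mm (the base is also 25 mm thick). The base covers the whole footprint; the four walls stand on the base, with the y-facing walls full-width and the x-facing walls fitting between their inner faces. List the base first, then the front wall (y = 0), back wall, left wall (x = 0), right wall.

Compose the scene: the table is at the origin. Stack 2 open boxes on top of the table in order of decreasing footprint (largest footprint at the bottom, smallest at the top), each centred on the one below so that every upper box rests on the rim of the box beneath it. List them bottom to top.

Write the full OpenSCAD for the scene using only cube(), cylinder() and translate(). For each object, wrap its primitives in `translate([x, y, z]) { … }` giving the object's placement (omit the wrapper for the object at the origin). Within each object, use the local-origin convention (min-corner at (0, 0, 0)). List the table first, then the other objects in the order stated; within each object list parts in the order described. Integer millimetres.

translate([0, 0, 665]) cube([663, 505, 31]);
translate([21, 21, 0]) cube([70, 70, 665]);
translate([572, 21, 0]) cube([70, 70, 665]);
translate([21, 414, 0]) cube([70, 70, 665]);
translate([572, 414, 0]) cube([70, 70, 665]);
translate([261, 171, 696]) {
  cube([141, 163, 8]);
  translate([0, 0, 8]) cube([141, 8, 80]);
  translate([0, 155, 8]) cube([141, 8, 80]);
  translate([0, 8, 8]) cube([8, 147, 80]);
  translate([133, 8, 8]) cube([8, 147, 80]);
}
translate([268, 176, 784]) {
  cube([127, 153, 25]);
  translate([0, 0, 25]) cube([127, 25, 274]);
  translate([0, 128, 25]) cube([127, 25, 274]);
  translate([0, 25, 25]) cube([25, 103, 274]);
  translate([102, 25, 25]) cube([25, 103, 274]);
}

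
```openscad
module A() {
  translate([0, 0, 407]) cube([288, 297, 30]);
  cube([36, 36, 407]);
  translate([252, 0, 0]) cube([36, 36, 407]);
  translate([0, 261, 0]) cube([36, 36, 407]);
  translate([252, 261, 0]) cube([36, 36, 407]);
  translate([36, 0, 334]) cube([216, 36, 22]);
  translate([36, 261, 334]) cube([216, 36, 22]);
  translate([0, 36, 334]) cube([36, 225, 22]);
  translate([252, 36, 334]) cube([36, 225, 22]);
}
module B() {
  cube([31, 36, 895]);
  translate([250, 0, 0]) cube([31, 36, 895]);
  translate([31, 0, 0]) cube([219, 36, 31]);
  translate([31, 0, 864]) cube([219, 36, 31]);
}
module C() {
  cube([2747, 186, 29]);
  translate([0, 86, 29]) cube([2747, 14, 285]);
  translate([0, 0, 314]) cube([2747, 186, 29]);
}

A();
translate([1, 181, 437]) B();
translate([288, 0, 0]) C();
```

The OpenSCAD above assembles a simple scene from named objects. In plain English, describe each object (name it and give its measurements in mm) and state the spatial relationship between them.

A is a four-legged stool. The seat is a 288×297×30 mm slab whose top surface is at z = 437 mm; four square legs, each 36×36 mm in cross-section, run from the floor (z = 0) to the underside of the seat, each flush with a corner of the seat. Four stretchers, 36 mm wide and 22 mm tall, connect adjacent legs with their undersides at z = 334 mm, each running between the inner faces of the legs it joins and aligned with the legs' outer faces on the other axis.

B is a rectangular picture frame lying in the x–z plane (depth along y). The opening is 219 mm wide (x) by 833 mm tall (z), surrounded by a border 31 mm wide on all four sides. The frame is 36 mm deep and is made of two full-height vertical stiles with two horizontal rails fitted between them.

C is an I-beam lying along x, 2747 mm long. Overall section height 343 mm. Two flanges 186 mm wide (y) and 29 mm thick, one on the floor and one at the top; a web 14 mm thick runs between them, centred on the flange width.

The picture frame is on top of the stool. The I-beam is against the stool's +x side, with their −y faces flush.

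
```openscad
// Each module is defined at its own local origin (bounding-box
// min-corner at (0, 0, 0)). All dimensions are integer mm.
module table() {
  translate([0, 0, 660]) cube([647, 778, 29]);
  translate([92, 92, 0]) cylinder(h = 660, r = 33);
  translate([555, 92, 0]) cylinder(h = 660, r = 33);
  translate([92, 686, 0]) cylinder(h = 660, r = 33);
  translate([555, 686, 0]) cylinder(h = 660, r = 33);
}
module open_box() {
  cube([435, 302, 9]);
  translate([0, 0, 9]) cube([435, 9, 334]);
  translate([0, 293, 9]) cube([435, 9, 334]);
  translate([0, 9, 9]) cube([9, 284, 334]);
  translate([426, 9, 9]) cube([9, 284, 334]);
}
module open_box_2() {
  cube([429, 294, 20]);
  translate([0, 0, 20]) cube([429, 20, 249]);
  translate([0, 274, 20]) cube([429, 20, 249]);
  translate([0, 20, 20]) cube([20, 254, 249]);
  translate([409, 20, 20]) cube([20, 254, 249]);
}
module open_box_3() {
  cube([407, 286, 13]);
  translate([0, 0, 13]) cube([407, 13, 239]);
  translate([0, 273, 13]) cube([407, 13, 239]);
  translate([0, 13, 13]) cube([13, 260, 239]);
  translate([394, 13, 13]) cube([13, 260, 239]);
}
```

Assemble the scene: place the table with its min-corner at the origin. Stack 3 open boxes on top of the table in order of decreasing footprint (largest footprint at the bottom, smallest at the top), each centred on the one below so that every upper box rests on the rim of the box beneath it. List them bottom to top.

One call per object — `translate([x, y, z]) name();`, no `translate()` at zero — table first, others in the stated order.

table();
translate([106, 238, 689]) open_box();
translate([109, 242, 1032]) open_box_2();
translate([120, 246, 1301]) open_box_3();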